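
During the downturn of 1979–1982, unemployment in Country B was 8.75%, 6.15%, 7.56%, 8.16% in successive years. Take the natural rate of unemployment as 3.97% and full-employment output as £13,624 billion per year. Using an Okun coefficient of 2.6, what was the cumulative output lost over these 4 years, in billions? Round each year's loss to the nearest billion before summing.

£5,221 billion

Year 1979: gap = -2.6 × (8.75 - 3.97) = -12.428%, loss ≈ 13624 × 12.428/100 ≈ 1693.
Year 1980: gap = -2.6 × (6.15 - 3.97) = -5.668%, loss ≈ 13624 × 5.668/100 ≈ 772.
Year 1981: gap = -2.6 × (7.56 - 3.97) = -9.334%, loss ≈ 13624 × 9.334/100 ≈ 1272.
Year 1982: gap = -2.6 × (8.16 - 3.97) = -10.894%, loss ≈ 13624 × 10.894/100 ≈ 1484.
Total lost output = 1693 + 772 + 1272 + 1484 = 5221 billion.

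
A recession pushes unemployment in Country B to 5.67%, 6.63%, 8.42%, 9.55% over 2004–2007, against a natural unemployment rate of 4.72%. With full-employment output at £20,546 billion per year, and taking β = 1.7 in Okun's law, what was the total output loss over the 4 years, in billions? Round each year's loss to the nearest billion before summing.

£3,978 billion

Year 2004: gap = -1.7 × (5.67 - 4.72) = -1.615%, loss ≈ 20546 × 1.615/100 ≈ 332.
Year 2005: gap = -1.7 × (6.63 - 4.72) = -3.247%, loss ≈ 20546 × 3.247/100 ≈ 667.
Year 2006: gap = -1.7 × (8.42 - 4.72) = -6.29%, loss ≈ 20546 × 6.29/100 ≈ 1292.
Year 2007: gap = -1.7 × (9.55 - 4.72) = -8.211%, loss ≈ 20546 × 8.211/100 ≈ 1687.
Total lost output = 332 + 667 + 1292 + 1687 = 3978 billion.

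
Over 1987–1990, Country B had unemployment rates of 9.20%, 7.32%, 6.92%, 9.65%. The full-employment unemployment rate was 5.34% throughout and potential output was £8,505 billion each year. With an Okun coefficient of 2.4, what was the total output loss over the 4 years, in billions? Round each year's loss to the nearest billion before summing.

£2,395 billion

Year 1987: gap = -2.4 × (9.2 - 5.34) = -9.264%, loss ≈ 8505 × 9.264/100 ≈ 788.
Year 1988: gap = -2.4 × (7.32 - 5.34) = -4.752%, loss ≈ 8505 × 4.752/100 ≈ 404.
Year 1989: gap = -2.4 × (6.92 - 5.34) = -3.792%, loss ≈ 8505 × 3.792/100 ≈ 323.
Year 1990: gap = -2.4 × (9.65 - 5.34) = -10.344%, loss ≈ 8505 × 10.344/100 ≈ 880.
Total lost output = 788 + 404 + 323 + 880 = 2395 billion.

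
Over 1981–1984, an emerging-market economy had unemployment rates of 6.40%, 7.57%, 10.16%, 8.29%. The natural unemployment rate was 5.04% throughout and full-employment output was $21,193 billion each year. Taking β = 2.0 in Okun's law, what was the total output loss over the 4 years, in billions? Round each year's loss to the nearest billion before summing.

Year 1981: gap = -2.0 × (6.4 - 5.04) = -2.72%, loss ≈ 21193 × 2.72/100 ≈ 576.
Year 1982: gap = -2.0 × (7.57 - 5.04) = -5.06%, loss ≈ 21193 × 5.06/100 ≈ 1072.
Year 1983: gap = -2.0 × (10.16 - 5.04) = -10.24%, loss ≈ 21193 × 10.24/100 ≈ 2170.
Year 1984: gap = -2.0 × (8.29 - 5.04) = -6.5%, loss ≈ 21193 × 6.5/100 ≈ 1378.
Total lost output = 576 + 1072 + 2170 + 1378 = 5196 billion.

$5,196 billion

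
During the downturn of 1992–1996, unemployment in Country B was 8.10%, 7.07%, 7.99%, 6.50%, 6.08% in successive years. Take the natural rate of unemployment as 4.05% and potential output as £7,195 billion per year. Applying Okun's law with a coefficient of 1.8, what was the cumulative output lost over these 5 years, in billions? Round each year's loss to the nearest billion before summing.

£2,006 billion

Year 1992: gap = -1.8 × (8.1 - 4.05) = -7.29%, loss ≈ 7195 × 7.29/100 ≈ 525.
Year 1993: gap = -1.8 × (7.07 - 4.05) = -5.436%, loss ≈ 7195 × 5.436/100 ≈ 391.
Year 1994: gap = -1.8 × (7.99 - 4.05) = -7.092%, loss ≈ 7195 × 7.092/100 ≈ 510.
Year 1995: gap = -1.8 × (6.5 - 4.05) = -4.41%, loss ≈ 7195 × 4.41/100 ≈ 317.
Year 1996: gap = -1.8 × (6.08 - 4.05) = -3.654%, loss ≈ 7195 × 3.654/100 ≈ 263.
Total lost output = 525 + 391 + 510 + 317 + 263 = 2006 billion.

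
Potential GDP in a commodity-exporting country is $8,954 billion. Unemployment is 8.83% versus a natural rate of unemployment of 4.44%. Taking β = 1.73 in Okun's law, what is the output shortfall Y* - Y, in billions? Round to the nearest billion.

$680 billion

Output gap = -1.73 × (8.83 - 4.44) = -1.73 × 4.39 = -7.5947%.
Actual GDP ≈ 8954 × 0.924053 ≈ 8274 billion, so the shortfall is 8954 - 8274 = 680 billion.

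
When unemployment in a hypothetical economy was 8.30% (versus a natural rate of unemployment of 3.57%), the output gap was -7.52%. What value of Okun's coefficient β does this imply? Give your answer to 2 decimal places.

Okun's law: output gap = -β × (u - u*).
-7.52 = -β × (8.3 - 3.57) = -β × 4.73, so β = 7.52/4.73 = 1.59.

β ≈ 1.59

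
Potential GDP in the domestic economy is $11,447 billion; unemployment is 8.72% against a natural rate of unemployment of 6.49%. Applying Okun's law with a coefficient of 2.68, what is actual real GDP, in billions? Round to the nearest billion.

Unemployment gap = 8.72 - 6.49 = 2.23 points, so the output gap is -2.68 × 2.23 = -5.9764%.
Actual GDP = 11447 × (1 - 5.9764/100) = 11447 × 0.940236 ≈ 10763 billion.

$10,763 billion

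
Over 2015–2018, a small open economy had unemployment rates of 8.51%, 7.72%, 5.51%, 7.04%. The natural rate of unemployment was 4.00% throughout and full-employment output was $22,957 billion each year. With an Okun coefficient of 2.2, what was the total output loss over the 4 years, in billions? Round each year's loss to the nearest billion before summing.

$6,455 billion

Year 2015: gap = -2.2 × (8.51 - 4) = -9.922%, loss ≈ 22957 × 9.922/100 ≈ 2278.
Year 2016: gap = -2.2 × (7.72 - 4) = -8.184%, loss ≈ 22957 × 8.184/100 ≈ 1879.
Year 2017: gap = -2.2 × (5.51 - 4) = -3.322%, loss ≈ 22957 × 3.322/100 ≈ 763.
Year 2018: gap = -2.2 × (7.04 - 4) = -6.688%, loss ≈ 22957 × 6.688/100 ≈ 1535.
Total lost output = 2278 + 1879 + 763 + 1535 = 6455 billion.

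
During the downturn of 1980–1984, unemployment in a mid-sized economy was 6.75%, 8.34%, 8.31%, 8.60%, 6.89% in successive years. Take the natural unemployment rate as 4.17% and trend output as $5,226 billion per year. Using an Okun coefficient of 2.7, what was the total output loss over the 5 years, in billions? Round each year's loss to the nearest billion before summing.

$2,545 billion

Year 1980: gap = -2.7 × (6.75 - 4.17) = -6.966%, loss ≈ 5226 × 6.966/100 ≈ 364.
Year 1981: gap = -2.7 × (8.34 - 4.17) = -11.259%, loss ≈ 5226 × 11.259/100 ≈ 588.
Year 1982: gap = -2.7 × (8.31 - 4.17) = -11.178%, loss ≈ 5226 × 11.178/100 ≈ 584.
Year 1983: gap = -2.7 × (8.6 - 4.17) = -11.961%, loss ≈ 5226 × 11.961/100 ≈ 625.
Year 1984: gap = -2.7 × (6.89 - 4.17) = -7.344%, loss ≈ 5226 × 7.344/100 ≈ 384.
Total lost output = 364 + 588 + 584 + 625 + 384 = 2545 billion.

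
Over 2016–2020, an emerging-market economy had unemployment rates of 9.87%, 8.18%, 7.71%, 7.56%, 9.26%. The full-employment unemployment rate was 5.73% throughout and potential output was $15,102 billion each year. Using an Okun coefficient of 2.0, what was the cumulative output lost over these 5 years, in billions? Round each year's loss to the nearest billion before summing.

Year 2016: gap = -2.0 × (9.87 - 5.73) = -8.28%, loss ≈ 15102 × 8.28/100 ≈ 1250.
Year 2017: gap = -2.0 × (8.18 - 5.73) = -4.9%, loss ≈ 15102 × 4.9/100 ≈ 740.
Year 2018: gap = -2.0 × (7.71 - 5.73) = -3.96%, loss ≈ 15102 × 3.96/100 ≈ 598.
Year 2019: gap = -2.0 × (7.56 - 5.73) = -3.66%, loss ≈ 15102 × 3.66/100 ≈ 553.
Year 2020: gap = -2.0 × (9.26 - 5.73) = -7.06%, loss ≈ 15102 × 7.06/100 ≈ 1066.
Total lost output = 1250 + 740 + 598 + 553 + 1066 = 4207 billion.

$4,207 billion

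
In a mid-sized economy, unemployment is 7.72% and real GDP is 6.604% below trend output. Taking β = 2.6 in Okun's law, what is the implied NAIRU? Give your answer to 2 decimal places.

5.18%

From Okun's law, u - u* = -(output gap)/β = -(-6.604)/2.6 = 2.54 points.
So u* = 7.72 - 2.54 = 5.18%.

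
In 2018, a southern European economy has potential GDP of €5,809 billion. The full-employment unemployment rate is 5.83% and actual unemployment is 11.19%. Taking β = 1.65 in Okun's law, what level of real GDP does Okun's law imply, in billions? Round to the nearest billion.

€5,295 billion

Unemployment gap = 11.19 - 5.83 = 5.36 points, so the output gap is -1.65 × 5.36 = -8.844%.
Actual GDP = 5809 × (1 - 8.844/100) = 5809 × 0.91156 ≈ 5295 billion.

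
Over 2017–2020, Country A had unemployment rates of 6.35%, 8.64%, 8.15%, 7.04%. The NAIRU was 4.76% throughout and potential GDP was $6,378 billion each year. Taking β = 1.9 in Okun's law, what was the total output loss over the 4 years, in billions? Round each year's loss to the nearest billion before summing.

Year 2017: gap = -1.9 × (6.35 - 4.76) = -3.021%, loss ≈ 6378 × 3.021/100 ≈ 193.
Year 2018: gap = -1.9 × (8.64 - 4.76) = -7.372%, loss ≈ 6378 × 7.372/100 ≈ 470.
Year 2019: gap = -1.9 × (8.15 - 4.76) = -6.441%, loss ≈ 6378 × 6.441/100 ≈ 411.
Year 2020: gap = -1.9 × (7.04 - 4.76) = -4.332%, loss ≈ 6378 × 4.332/100 ≈ 276.
Total lost output = 193 + 470 + 411 + 276 = 1350 billion.

$1,350 billion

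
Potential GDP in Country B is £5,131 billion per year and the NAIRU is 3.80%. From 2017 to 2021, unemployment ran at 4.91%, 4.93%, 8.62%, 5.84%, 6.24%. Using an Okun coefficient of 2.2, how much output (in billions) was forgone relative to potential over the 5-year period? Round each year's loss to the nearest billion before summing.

Year 2017: gap = -2.2 × (4.91 - 3.8) = -2.442%, loss ≈ 5131 × 2.442/100 ≈ 125.
Year 2018: gap = -2.2 × (4.93 - 3.8) = -2.486%, loss ≈ 5131 × 2.486/100 ≈ 128.
Year 2019: gap = -2.2 × (8.62 - 3.8) = -10.604%, loss ≈ 5131 × 10.604/100 ≈ 544.
Year 2020: gap = -2.2 × (5.84 - 3.8) = -4.488%, loss ≈ 5131 × 4.488/100 ≈ 230.
Year 2021: gap = -2.2 × (6.24 - 3.8) = -5.368%, loss ≈ 5131 × 5.368/100 ≈ 275.
Total lost output = 125 + 128 + 544 + 230 + 275 = 1302 billion.

£1,302 billion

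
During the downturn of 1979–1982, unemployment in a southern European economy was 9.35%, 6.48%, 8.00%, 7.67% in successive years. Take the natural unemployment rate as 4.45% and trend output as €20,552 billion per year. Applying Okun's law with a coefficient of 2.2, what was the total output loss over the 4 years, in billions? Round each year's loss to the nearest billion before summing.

Year 1979: gap = -2.2 × (9.35 - 4.45) = -10.78%, loss ≈ 20552 × 10.78/100 ≈ 2216.
Year 1980: gap = -2.2 × (6.48 - 4.45) = -4.466%, loss ≈ 20552 × 4.466/100 ≈ 918.
Year 1981: gap = -2.2 × (8 - 4.45) = -7.81%, loss ≈ 20552 × 7.81/100 ≈ 1605.
Year 1982: gap = -2.2 × (7.67 - 4.45) = -7.084%, loss ≈ 20552 × 7.084/100 ≈ 1456.
Total lost output = 2216 + 918 + 1605 + 1456 = 6195 billion.

€6,195 billion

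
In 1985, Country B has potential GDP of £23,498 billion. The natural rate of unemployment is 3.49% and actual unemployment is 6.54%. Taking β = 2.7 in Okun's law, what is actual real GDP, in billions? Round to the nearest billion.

Unemployment gap = 6.54 - 3.49 = 3.05 points, so the output gap is -2.7 × 3.05 = -8.235%.
Actual GDP = 23498 × (1 - 8.235/100) = 23498 × 0.91765 ≈ 21563 billion.

£21,563 billion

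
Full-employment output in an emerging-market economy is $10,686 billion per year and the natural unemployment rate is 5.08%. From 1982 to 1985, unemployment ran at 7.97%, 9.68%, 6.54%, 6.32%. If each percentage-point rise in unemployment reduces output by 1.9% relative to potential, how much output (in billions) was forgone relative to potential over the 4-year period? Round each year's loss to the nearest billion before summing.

Year 1982: gap = -1.9 × (7.97 - 5.08) = -5.491%, loss ≈ 10686 × 5.491/100 ≈ 587.
Year 1983: gap = -1.9 × (9.68 - 5.08) = -8.74%, loss ≈ 10686 × 8.74/100 ≈ 934.
Year 1984: gap = -1.9 × (6.54 - 5.08) = -2.774%, loss ≈ 10686 × 2.774/100 ≈ 296.
Year 1985: gap = -1.9 × (6.32 - 5.08) = -2.356%, loss ≈ 10686 × 2.356/100 ≈ 252.
Total lost output = 587 + 934 + 296 + 252 = 2069 billion.

$2,069 billion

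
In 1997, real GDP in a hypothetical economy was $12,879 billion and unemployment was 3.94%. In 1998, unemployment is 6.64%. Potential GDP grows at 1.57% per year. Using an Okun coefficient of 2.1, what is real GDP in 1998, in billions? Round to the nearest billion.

$12,351 billion

Δu = 6.64 - 3.94 = 2.7 points.
Okun's law (growth form): g_Y = g_Y* - β × Δu = 1.57 - 2.1 × (2.70) = 1.57 - 5.67 = -4.1%.
Real GDP in the next year = 12879 × (1 - 4.1/100) = 12879 × 0.959 ≈ 12351 billion.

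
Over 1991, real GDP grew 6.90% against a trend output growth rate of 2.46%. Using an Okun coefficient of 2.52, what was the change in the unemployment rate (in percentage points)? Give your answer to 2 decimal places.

-1.76 percentage points

Growth-rate Okun's law: g_Y = g_Y* - β × Δu, so Δu = (g_Y* - g_Y)/β.
Δu = (2.46 - 6.9)/2.52 = -4.44/2.52 = -1.76 percentage points.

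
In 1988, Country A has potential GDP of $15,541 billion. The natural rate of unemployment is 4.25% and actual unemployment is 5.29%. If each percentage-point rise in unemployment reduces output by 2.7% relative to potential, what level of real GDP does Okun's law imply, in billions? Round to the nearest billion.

$15,105 billion

Unemployment gap = 5.29 - 4.25 = 1.04 points, so the output gap is -2.7 × 1.04 = -2.808%.
Actual GDP = 15541 × (1 - 2.808/100) = 15541 × 0.97192 ≈ 15105 billion.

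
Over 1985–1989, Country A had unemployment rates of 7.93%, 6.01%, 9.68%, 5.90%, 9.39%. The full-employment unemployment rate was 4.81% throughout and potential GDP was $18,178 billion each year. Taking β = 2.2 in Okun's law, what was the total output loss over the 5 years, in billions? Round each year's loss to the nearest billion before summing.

Year 1985: gap = -2.2 × (7.93 - 4.81) = -6.864%, loss ≈ 18178 × 6.864/100 ≈ 1248.
Year 1986: gap = -2.2 × (6.01 - 4.81) = -2.64%, loss ≈ 18178 × 2.64/100 ≈ 480.
Year 1987: gap = -2.2 × (9.68 - 4.81) = -10.714%, loss ≈ 18178 × 10.714/100 ≈ 1948.
Year 1988: gap = -2.2 × (5.9 - 4.81) = -2.398%, loss ≈ 18178 × 2.398/100 ≈ 436.
Year 1989: gap = -2.2 × (9.39 - 4.81) = -10.076%, loss ≈ 18178 × 10.076/100 ≈ 1832.
Total lost output = 1248 + 480 + 1948 + 436 + 1832 = 5944 billion.

$5,944 billion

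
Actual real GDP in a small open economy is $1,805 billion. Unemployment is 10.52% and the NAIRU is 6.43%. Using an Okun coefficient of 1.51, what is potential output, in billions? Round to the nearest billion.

$1,924 billion

Unemployment gap = 10.52 - 6.43 = 4.09 points, so output gap = -1.51 × 4.09 = -6.1759%.
Since Y = Y* × (1 + gap/100), Y* = 1805/0.938241 ≈ 1924 billion.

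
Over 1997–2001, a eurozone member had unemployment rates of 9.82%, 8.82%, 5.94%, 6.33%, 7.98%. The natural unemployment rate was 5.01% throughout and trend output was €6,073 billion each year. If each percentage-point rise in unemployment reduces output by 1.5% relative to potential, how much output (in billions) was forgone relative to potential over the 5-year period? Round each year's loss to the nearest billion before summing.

Year 1997: gap = -1.5 × (9.82 - 5.01) = -7.215%, loss ≈ 6073 × 7.215/100 ≈ 438.
Year 1998: gap = -1.5 × (8.82 - 5.01) = -5.715%, loss ≈ 6073 × 5.715/100 ≈ 347.
Year 1999: gap = -1.5 × (5.94 - 5.01) = -1.395%, loss ≈ 6073 × 1.395/100 ≈ 85.
Year 2000: gap = -1.5 × (6.33 - 5.01) = -1.98%, loss ≈ 6073 × 1.98/100 ≈ 120.
Year 2001: gap = -1.5 × (7.98 - 5.01) = -4.455%, loss ≈ 6073 × 4.455/100 ≈ 271.
Total lost output = 438 + 347 + 85 + 120 + 271 = 1261 billion.

€1,261 billion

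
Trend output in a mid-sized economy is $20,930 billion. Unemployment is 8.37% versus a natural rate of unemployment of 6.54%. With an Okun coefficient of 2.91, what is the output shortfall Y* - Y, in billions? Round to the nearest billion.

Output gap = -2.91 × (8.37 - 6.54) = -2.91 × 1.83 = -5.3253%.
Actual GDP ≈ 20930 × 0.946747 ≈ 19815 billion, so the shortfall is 20930 - 19815 = 1115 billion.

$1,115 billion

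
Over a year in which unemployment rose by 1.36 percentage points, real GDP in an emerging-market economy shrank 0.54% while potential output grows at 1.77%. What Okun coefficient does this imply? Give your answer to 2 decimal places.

β ≈ 1.70

Growth form: g_Y = g_Y* - β × Δu, so β = (g_Y* - g_Y)/Δu.
β = (1.77 + 0.54)/1.36 = 2.31/1.36 = 1.70.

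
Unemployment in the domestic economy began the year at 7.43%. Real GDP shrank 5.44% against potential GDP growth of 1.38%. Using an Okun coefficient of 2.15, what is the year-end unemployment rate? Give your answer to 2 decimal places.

10.60%

Growth-rate Okun's law: g_Y = g_Y* - β × Δu, so Δu = (g_Y* - g_Y)/β.
Δu = (1.38 + 5.44)/2.15 = 6.82/2.15 = 3.17 percentage points.
Year-end unemployment = 7.43 + 3.17 = 10.60%.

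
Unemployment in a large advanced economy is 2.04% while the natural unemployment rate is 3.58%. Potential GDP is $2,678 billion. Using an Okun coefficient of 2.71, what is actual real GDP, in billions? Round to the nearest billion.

Unemployment gap = 2.04 - 3.58 = -1.54 points, so the output gap is -2.71 × (-1.54) = 4.1734%.
Actual GDP = 2678 × (1 + 4.1734/100) = 2678 × 1.041734 ≈ 2790 billion.

$2,790 billion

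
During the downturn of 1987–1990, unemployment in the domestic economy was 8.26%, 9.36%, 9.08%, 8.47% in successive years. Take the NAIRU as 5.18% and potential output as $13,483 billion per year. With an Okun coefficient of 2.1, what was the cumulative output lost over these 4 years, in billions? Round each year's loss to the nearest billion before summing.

Year 1987: gap = -2.1 × (8.26 - 5.18) = -6.468%, loss ≈ 13483 × 6.468/100 ≈ 872.
Year 1988: gap = -2.1 × (9.36 - 5.18) = -8.778%, loss ≈ 13483 × 8.778/100 ≈ 1184.
Year 1989: gap = -2.1 × (9.08 - 5.18) = -8.19%, loss ≈ 13483 × 8.19/100 ≈ 1104.
Year 1990: gap = -2.1 × (8.47 - 5.18) = -6.909%, loss ≈ 13483 × 6.909/100 ≈ 932.
Total lost output = 872 + 1184 + 1104 + 932 = 4092 billion.

$4,092 billion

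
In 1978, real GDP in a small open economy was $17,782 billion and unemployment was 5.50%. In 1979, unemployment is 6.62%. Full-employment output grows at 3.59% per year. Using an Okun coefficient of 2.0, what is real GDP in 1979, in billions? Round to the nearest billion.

$18,022 billion

Δu = 6.62 - 5.5 = 1.12 points.
Okun's law (growth form): g_Y = g_Y* - β × Δu = 3.59 - 2.0 × (1.12) = 3.59 - 2.24 = 1.35%.
Real GDP in the next year = 17782 × (1 + 1.35/100) = 17782 × 1.0135 ≈ 18022 billion.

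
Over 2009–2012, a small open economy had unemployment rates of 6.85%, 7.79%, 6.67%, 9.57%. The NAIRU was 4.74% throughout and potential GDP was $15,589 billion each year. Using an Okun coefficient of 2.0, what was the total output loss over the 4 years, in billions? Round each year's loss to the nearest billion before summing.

Year 2009: gap = -2.0 × (6.85 - 4.74) = -4.22%, loss ≈ 15589 × 4.22/100 ≈ 658.
Year 2010: gap = -2.0 × (7.79 - 4.74) = -6.1%, loss ≈ 15589 × 6.1/100 ≈ 951.
Year 2011: gap = -2.0 × (6.67 - 4.74) = -3.86%, loss ≈ 15589 × 3.86/100 ≈ 602.
Year 2012: gap = -2.0 × (9.57 - 4.74) = -9.66%, loss ≈ 15589 × 9.66/100 ≈ 1506.
Total lost output = 658 + 951 + 602 + 1506 = 3717 billion.

$3,717 billion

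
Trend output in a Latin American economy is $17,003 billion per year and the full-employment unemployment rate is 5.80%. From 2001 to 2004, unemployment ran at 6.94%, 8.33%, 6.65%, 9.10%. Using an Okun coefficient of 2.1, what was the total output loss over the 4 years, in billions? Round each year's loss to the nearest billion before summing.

Year 2001: gap = -2.1 × (6.94 - 5.8) = -2.394%, loss ≈ 17003 × 2.394/100 ≈ 407.
Year 2002: gap = -2.1 × (8.33 - 5.8) = -5.313%, loss ≈ 17003 × 5.313/100 ≈ 903.
Year 2003: gap = -2.1 × (6.65 - 5.8) = -1.785%, loss ≈ 17003 × 1.785/100 ≈ 304.
Year 2004: gap = -2.1 × (9.1 - 5.8) = -6.93%, loss ≈ 17003 × 6.93/100 ≈ 1178.
Total lost output = 407 + 903 + 304 + 1178 = 2792 billion.

$2,792 billion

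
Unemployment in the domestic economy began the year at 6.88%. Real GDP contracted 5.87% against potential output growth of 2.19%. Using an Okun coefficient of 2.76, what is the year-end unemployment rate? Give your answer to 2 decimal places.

9.80%

Growth-rate Okun's law: g_Y = g_Y* - β × Δu, so Δu = (g_Y* - g_Y)/β.
Δu = (2.19 + 5.87)/2.76 = 8.06/2.76 = 2.92 percentage points.
Year-end unemployment = 6.88 + 2.92 = 9.80%.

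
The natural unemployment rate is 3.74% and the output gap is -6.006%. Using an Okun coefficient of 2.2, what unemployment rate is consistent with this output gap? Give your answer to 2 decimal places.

From Okun's law, u - u* = -(output gap)/β = -(-6.006)/2.2 = 2.73 points.
So u = 3.74 + 2.73 = 6.47%.

6.47%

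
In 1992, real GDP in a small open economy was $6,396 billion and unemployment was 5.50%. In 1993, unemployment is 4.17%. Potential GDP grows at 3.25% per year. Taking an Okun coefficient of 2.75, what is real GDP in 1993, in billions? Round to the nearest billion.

Δu = 4.17 - 5.5 = -1.33 points.
Okun's law (growth form): g_Y = g_Y* - β × Δu = 3.25 - 2.75 × (-1.33) = 3.25 + 3.6575 = 6.9075%.
Real GDP in the next year = 6396 × (1 + 6.9075/100) = 6396 × 1.069075 ≈ 6838 billion.

$6,838 billion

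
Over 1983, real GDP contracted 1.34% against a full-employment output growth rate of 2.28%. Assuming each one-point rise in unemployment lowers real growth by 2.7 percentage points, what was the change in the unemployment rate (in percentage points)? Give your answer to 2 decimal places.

1.34 percentage points

Growth-rate Okun's law: g_Y = g_Y* - β × Δu, so Δu = (g_Y* - g_Y)/β.
Δu = (2.28 + 1.34)/2.7 = 3.62/2.7 = 1.34 percentage points.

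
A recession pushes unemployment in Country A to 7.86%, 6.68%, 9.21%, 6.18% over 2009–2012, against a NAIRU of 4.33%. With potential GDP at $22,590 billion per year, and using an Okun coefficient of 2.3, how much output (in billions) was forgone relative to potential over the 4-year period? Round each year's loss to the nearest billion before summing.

$6,552 billion

Year 2009: gap = -2.3 × (7.86 - 4.33) = -8.119%, loss ≈ 22590 × 8.119/100 ≈ 1834.
Year 2010: gap = -2.3 × (6.68 - 4.33) = -5.405%, loss ≈ 22590 × 5.405/100 ≈ 1221.
Year 2011: gap = -2.3 × (9.21 - 4.33) = -11.224%, loss ≈ 22590 × 11.224/100 ≈ 2536.
Year 2012: gap = -2.3 × (6.18 - 4.33) = -4.255%, loss ≈ 22590 × 4.255/100 ≈ 961.
Total lost output = 1834 + 1221 + 2536 + 961 = 6552 billion.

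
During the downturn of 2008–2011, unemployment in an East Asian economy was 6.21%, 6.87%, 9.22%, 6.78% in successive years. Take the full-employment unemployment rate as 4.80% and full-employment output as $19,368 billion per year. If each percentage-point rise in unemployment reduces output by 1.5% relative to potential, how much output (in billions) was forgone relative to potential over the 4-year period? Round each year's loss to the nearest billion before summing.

$2,870 billion

Year 2008: gap = -1.5 × (6.21 - 4.8) = -2.115%, loss ≈ 19368 × 2.115/100 ≈ 410.
Year 2009: gap = -1.5 × (6.87 - 4.8) = -3.105%, loss ≈ 19368 × 3.105/100 ≈ 601.
Year 2010: gap = -1.5 × (9.22 - 4.8) = -6.63%, loss ≈ 19368 × 6.63/100 ≈ 1284.
Year 2011: gap = -1.5 × (6.78 - 4.8) = -2.97%, loss ≈ 19368 × 2.97/100 ≈ 575.
Total lost output = 410 + 601 + 1284 + 575 = 2870 billion.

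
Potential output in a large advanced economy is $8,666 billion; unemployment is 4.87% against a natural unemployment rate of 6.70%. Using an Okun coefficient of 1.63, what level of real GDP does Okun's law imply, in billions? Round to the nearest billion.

$8,924 billion

Unemployment gap = 4.87 - 6.7 = -1.83 points, so the output gap is -1.63 × (-1.83) = 2.9829%.
Actual GDP = 8666 × (1 + 2.9829/100) = 8666 × 1.029829 ≈ 8924 billion.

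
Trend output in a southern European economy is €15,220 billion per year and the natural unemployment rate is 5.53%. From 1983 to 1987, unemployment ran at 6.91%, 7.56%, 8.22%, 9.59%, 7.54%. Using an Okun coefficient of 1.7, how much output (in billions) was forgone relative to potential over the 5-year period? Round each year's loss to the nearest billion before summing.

Year 1983: gap = -1.7 × (6.91 - 5.53) = -2.346%, loss ≈ 15220 × 2.346/100 ≈ 357.
Year 1984: gap = -1.7 × (7.56 - 5.53) = -3.451%, loss ≈ 15220 × 3.451/100 ≈ 525.
Year 1985: gap = -1.7 × (8.22 - 5.53) = -4.573%, loss ≈ 15220 × 4.573/100 ≈ 696.
Year 1986: gap = -1.7 × (9.59 - 5.53) = -6.902%, loss ≈ 15220 × 6.902/100 ≈ 1050.
Year 1987: gap = -1.7 × (7.54 - 5.53) = -3.417%, loss ≈ 15220 × 3.417/100 ≈ 520.
Total lost output = 357 + 525 + 696 + 1050 + 520 = 3148 billion.

€3,148 billion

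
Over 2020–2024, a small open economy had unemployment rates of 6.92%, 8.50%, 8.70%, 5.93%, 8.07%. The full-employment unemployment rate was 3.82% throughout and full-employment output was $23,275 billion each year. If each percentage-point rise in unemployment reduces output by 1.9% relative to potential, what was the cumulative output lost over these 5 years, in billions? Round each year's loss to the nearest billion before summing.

$8,411 billion

Year 2020: gap = -1.9 × (6.92 - 3.82) = -5.89%, loss ≈ 23275 × 5.89/100 ≈ 1371.
Year 2021: gap = -1.9 × (8.5 - 3.82) = -8.892%, loss ≈ 23275 × 8.892/100 ≈ 2070.
Year 2022: gap = -1.9 × (8.7 - 3.82) = -9.272%, loss ≈ 23275 × 9.272/100 ≈ 2158.
Year 2023: gap = -1.9 × (5.93 - 3.82) = -4.009%, loss ≈ 23275 × 4.009/100 ≈ 933.
Year 2024: gap = -1.9 × (8.07 - 3.82) = -8.075%, loss ≈ 23275 × 8.075/100 ≈ 1879.
Total lost output = 1371 + 2070 + 2158 + 933 + 1879 = 8411 billion.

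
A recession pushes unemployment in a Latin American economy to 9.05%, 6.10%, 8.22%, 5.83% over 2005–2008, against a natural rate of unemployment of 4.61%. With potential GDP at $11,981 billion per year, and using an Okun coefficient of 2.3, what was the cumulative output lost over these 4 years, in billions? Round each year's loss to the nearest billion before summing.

$2,965 billion

Year 2005: gap = -2.3 × (9.05 - 4.61) = -10.212%, loss ≈ 11981 × 10.212/100 ≈ 1223.
Year 2006: gap = -2.3 × (6.1 - 4.61) = -3.427%, loss ≈ 11981 × 3.427/100 ≈ 411.
Year 2007: gap = -2.3 × (8.22 - 4.61) = -8.303%, loss ≈ 11981 × 8.303/100 ≈ 995.
Year 2008: gap = -2.3 × (5.83 - 4.61) = -2.806%, loss ≈ 11981 × 2.806/100 ≈ 336.
Total lost output = 1223 + 411 + 995 + 336 = 2965 billion.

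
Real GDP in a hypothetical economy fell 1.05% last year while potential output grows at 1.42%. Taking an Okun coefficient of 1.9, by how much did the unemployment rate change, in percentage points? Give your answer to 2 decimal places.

1.30 percentage points

Growth-rate Okun's law: g_Y = g_Y* - β × Δu, so Δu = (g_Y* - g_Y)/β.
Δu = (1.42 + 1.05)/1.9 = 2.47/1.9 = 1.30 percentage points.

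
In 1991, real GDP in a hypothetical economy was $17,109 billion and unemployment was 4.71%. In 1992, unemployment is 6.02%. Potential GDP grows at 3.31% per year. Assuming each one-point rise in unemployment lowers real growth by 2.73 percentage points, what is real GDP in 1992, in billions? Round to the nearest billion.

Δu = 6.02 - 4.71 = 1.31 points.
Okun's law (growth form): g_Y = g_Y* - β × Δu = 3.31 - 2.73 × (1.31) = 3.31 - 3.5763 = -0.2663%.
Real GDP in the next year = 17109 × (1 - 0.2663/100) = 17109 × 0.997337 ≈ 17063 billion.

$17,063 billion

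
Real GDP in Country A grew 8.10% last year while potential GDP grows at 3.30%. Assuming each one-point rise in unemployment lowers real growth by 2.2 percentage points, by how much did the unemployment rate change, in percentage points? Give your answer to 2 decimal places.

Growth-rate Okun's law: g_Y = g_Y* - β × Δu, so Δu = (g_Y* - g_Y)/β.
Δu = (3.3 - 8.1)/2.2 = -4.8/2.2 = -2.18 percentage points.

-2.18 percentage points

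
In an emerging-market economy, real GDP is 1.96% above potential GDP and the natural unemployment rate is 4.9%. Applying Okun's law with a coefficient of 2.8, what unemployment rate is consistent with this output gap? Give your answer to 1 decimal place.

4.2%

From Okun's law, u - u* = -(output gap)/β = -(1.96)/2.8 = -0.7 points.
So u = 4.9 - 0.7 = 4.2%.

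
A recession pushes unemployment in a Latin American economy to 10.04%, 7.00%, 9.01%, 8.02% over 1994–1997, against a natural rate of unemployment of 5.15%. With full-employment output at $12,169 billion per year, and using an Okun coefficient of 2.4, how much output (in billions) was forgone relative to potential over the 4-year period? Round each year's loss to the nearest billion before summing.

$3,933 billion

Year 1994: gap = -2.4 × (10.04 - 5.15) = -11.736%, loss ≈ 12169 × 11.736/100 ≈ 1428.
Year 1995: gap = -2.4 × (7 - 5.15) = -4.44%, loss ≈ 12169 × 4.44/100 ≈ 540.
Year 1996: gap = -2.4 × (9.01 - 5.15) = -9.264%, loss ≈ 12169 × 9.264/100 ≈ 1127.
Year 1997: gap = -2.4 × (8.02 - 5.15) = -6.888%, loss ≈ 12169 × 6.888/100 ≈ 838.
Total lost output = 1428 + 540 + 1127 + 838 = 3933 billion.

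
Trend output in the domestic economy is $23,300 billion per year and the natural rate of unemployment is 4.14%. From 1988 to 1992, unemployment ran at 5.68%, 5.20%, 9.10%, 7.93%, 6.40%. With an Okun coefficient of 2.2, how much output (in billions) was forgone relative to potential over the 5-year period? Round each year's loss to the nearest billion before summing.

Year 1988: gap = -2.2 × (5.68 - 4.14) = -3.388%, loss ≈ 23300 × 3.388/100 ≈ 789.
Year 1989: gap = -2.2 × (5.2 - 4.14) = -2.332%, loss ≈ 23300 × 2.332/100 ≈ 543.
Year 1990: gap = -2.2 × (9.1 - 4.14) = -10.912%, loss ≈ 23300 × 10.912/100 ≈ 2542.
Year 1991: gap = -2.2 × (7.93 - 4.14) = -8.338%, loss ≈ 23300 × 8.338/100 ≈ 1943.
Year 1992: gap = -2.2 × (6.4 - 4.14) = -4.972%, loss ≈ 23300 × 4.972/100 ≈ 1158.
Total lost output = 789 + 543 + 2542 + 1943 + 1158 = 6975 billion.

$6,975 billion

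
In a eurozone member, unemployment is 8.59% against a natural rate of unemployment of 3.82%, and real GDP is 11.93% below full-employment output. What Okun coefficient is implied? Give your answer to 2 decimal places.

Okun's law: output gap = -β × (u - u*).
-11.93 = -β × (8.59 - 3.82) = -β × 4.77, so β = 11.93/4.77 = 2.50.

β ≈ 2.50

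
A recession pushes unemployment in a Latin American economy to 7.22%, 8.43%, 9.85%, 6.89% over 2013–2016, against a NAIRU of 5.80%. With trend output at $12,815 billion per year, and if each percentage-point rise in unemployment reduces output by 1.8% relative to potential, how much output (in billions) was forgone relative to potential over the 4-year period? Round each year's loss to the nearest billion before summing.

Year 2013: gap = -1.8 × (7.22 - 5.8) = -2.556%, loss ≈ 12815 × 2.556/100 ≈ 328.
Year 2014: gap = -1.8 × (8.43 - 5.8) = -4.734%, loss ≈ 12815 × 4.734/100 ≈ 607.
Year 2015: gap = -1.8 × (9.85 - 5.8) = -7.29%, loss ≈ 12815 × 7.29/100 ≈ 934.
Year 2016: gap = -1.8 × (6.89 - 5.8) = -1.962%, loss ≈ 12815 × 1.962/100 ≈ 251.
Total lost output = 328 + 607 + 934 + 251 = 2120 billion.

$2,120 billion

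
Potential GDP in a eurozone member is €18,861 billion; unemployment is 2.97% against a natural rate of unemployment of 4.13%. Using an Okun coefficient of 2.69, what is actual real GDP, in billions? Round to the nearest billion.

Unemployment gap = 2.97 - 4.13 = -1.16 points, so the output gap is -2.69 × (-1.16) = 3.1204%.
Actual GDP = 18861 × (1 + 3.1204/100) = 18861 × 1.031204 ≈ 19450 billion.

€19,450 billion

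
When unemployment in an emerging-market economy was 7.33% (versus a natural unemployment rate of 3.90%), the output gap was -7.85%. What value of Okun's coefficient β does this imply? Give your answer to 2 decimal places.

β ≈ 2.29

Okun's law: output gap = -β × (u - u*).
-7.85 = -β × (7.33 - 3.9) = -β × 3.43, so β = 7.85/3.43 = 2.29.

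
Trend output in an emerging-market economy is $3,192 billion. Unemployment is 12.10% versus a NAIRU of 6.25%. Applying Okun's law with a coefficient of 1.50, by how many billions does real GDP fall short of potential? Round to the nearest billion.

Output gap = -1.50 × (12.1 - 6.25) = -1.5 × 5.85 = -8.775%.
Actual GDP ≈ 3192 × 0.91225 ≈ 2912 billion, so the shortfall is 3192 - 2912 = 280 billion.

$280 billion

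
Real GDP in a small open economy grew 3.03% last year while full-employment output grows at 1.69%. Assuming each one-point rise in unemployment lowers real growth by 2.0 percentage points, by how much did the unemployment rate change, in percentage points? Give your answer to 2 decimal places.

Growth-rate Okun's law: g_Y = g_Y* - β × Δu, so Δu = (g_Y* - g_Y)/β.
Δu = (1.69 - 3.03)/2.0 = -1.34/2.0 = -0.67 percentage points.

-0.67 percentage points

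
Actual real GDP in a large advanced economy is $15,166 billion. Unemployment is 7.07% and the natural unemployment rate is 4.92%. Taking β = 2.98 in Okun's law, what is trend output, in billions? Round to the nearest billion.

$16,204 billion

Unemployment gap = 7.07 - 4.92 = 2.15 points, so output gap = -2.98 × 2.15 = -6.407%.
Since Y = Y* × (1 + gap/100), Y* = 15166/0.93593 ≈ 16204 billion.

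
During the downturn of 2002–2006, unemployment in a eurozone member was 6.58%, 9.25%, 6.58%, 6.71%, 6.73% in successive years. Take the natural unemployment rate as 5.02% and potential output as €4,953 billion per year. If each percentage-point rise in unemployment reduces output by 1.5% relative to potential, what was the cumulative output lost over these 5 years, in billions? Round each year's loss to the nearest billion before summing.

Year 2002: gap = -1.5 × (6.58 - 5.02) = -2.34%, loss ≈ 4953 × 2.34/100 ≈ 116.
Year 2003: gap = -1.5 × (9.25 - 5.02) = -6.345%, loss ≈ 4953 × 6.345/100 ≈ 314.
Year 2004: gap = -1.5 × (6.58 - 5.02) = -2.34%, loss ≈ 4953 × 2.34/100 ≈ 116.
Year 2005: gap = -1.5 × (6.71 - 5.02) = -2.535%, loss ≈ 4953 × 2.535/100 ≈ 126.
Year 2006: gap = -1.5 × (6.73 - 5.02) = -2.565%, loss ≈ 4953 × 2.565/100 ≈ 127.
Total lost output = 116 + 314 + 116 + 126 + 127 = 799 billion.

€799 billion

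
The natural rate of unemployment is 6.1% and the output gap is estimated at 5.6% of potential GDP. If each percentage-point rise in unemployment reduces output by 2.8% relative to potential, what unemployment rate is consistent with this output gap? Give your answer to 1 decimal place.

4.1%

From Okun's law, u - u* = -(output gap)/β = -(5.6)/2.8 = -2 points.
So u = 6.1 - 2 = 4.1%.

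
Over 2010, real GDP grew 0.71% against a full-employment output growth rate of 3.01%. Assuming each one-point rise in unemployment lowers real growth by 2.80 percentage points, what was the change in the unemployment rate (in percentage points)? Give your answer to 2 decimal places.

Growth-rate Okun's law: g_Y = g_Y* - β × Δu, so Δu = (g_Y* - g_Y)/β.
Δu = (3.01 - 0.71)/2.80 = 2.3/2.80 = 0.82 percentage points.

0.82 percentage points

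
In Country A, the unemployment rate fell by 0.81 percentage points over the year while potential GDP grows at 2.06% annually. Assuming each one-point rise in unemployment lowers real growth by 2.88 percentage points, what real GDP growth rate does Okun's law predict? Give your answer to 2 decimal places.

4.39%

Growth-rate Okun's law: g_Y = g_Y* - β × Δu.
g_Y = 2.06 - 2.88 × (-0.81) = 2.06 + 2.3328 = 4.3928%, i.e. 4.39% to 2 d.p.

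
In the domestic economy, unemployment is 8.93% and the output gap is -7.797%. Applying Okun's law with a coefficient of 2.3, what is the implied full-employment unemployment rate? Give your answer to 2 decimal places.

5.54%

From Okun's law, u - u* = -(output gap)/β = -(-7.797)/2.3 = 3.39 points.
So u* = 8.93 - 3.39 = 5.54%.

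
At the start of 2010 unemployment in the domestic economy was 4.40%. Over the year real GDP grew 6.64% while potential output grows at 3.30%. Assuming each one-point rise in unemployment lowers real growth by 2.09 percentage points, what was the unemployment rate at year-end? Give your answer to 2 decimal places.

Growth-rate Okun's law: g_Y = g_Y* - β × Δu, so Δu = (g_Y* - g_Y)/β.
Δu = (3.3 - 6.64)/2.09 = -3.34/2.09 = -1.60 percentage points.
Year-end unemployment = 4.4 - 1.6 = 2.80%.

2.80%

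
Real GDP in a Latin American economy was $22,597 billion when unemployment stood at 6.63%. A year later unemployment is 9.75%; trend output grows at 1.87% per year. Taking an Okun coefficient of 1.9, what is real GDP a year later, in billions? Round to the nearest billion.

$21,680 billion

Δu = 9.75 - 6.63 = 3.12 points.
Okun's law (growth form): g_Y = g_Y* - β × Δu = 1.87 - 1.9 × (3.12) = 1.87 - 5.928 = -4.058%.
Real GDP in the next year = 22597 × (1 - 4.058/100) = 22597 × 0.95942 ≈ 21680 billion.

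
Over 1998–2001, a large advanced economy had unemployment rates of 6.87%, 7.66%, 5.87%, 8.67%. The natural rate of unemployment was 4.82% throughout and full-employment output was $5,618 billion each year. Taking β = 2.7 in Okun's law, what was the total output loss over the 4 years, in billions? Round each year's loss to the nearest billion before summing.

Year 1998: gap = -2.7 × (6.87 - 4.82) = -5.535%, loss ≈ 5618 × 5.535/100 ≈ 311.
Year 1999: gap = -2.7 × (7.66 - 4.82) = -7.668%, loss ≈ 5618 × 7.668/100 ≈ 431.
Year 2000: gap = -2.7 × (5.87 - 4.82) = -2.835%, loss ≈ 5618 × 2.835/100 ≈ 159.
Year 2001: gap = -2.7 × (8.67 - 4.82) = -10.395%, loss ≈ 5618 × 10.395/100 ≈ 584.
Total lost output = 311 + 431 + 159 + 584 = 1485 billion.

$1,485 billion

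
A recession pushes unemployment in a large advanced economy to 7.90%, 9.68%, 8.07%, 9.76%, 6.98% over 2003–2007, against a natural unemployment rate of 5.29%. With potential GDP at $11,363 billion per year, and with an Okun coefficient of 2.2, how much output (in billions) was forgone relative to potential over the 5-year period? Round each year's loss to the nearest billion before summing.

$3,983 billion

Year 2003: gap = -2.2 × (7.9 - 5.29) = -5.742%, loss ≈ 11363 × 5.742/100 ≈ 652.
Year 2004: gap = -2.2 × (9.68 - 5.29) = -9.658%, loss ≈ 11363 × 9.658/100 ≈ 1097.
Year 2005: gap = -2.2 × (8.07 - 5.29) = -6.116%, loss ≈ 11363 × 6.116/100 ≈ 695.
Year 2006: gap = -2.2 × (9.76 - 5.29) = -9.834%, loss ≈ 11363 × 9.834/100 ≈ 1117.
Year 2007: gap = -2.2 × (6.98 - 5.29) = -3.718%, loss ≈ 11363 × 3.718/100 ≈ 422.
Total lost output = 652 + 1097 + 695 + 1117 + 422 = 3983 billion.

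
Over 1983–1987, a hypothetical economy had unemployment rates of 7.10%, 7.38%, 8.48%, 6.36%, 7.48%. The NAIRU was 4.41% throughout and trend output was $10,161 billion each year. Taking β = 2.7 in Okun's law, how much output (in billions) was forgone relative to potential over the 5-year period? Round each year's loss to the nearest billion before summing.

$4,047 billion

Year 1983: gap = -2.7 × (7.1 - 4.41) = -7.263%, loss ≈ 10161 × 7.263/100 ≈ 738.
Year 1984: gap = -2.7 × (7.38 - 4.41) = -8.019%, loss ≈ 10161 × 8.019/100 ≈ 815.
Year 1985: gap = -2.7 × (8.48 - 4.41) = -10.989%, loss ≈ 10161 × 10.989/100 ≈ 1117.
Year 1986: gap = -2.7 × (6.36 - 4.41) = -5.265%, loss ≈ 10161 × 5.265/100 ≈ 535.
Year 1987: gap = -2.7 × (7.48 - 4.41) = -8.289%, loss ≈ 10161 × 8.289/100 ≈ 842.
Total lost output = 738 + 815 + 1117 + 535 + 842 = 4047 billion.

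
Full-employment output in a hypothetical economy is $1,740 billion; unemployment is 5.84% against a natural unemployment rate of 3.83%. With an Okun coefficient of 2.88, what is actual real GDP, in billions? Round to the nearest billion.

$1,639 billion

Unemployment gap = 5.84 - 3.83 = 2.01 points, so the output gap is -2.88 × 2.01 = -5.7888%.
Actual GDP = 1740 × (1 - 5.7888/100) = 1740 × 0.942112 ≈ 1639 billion.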